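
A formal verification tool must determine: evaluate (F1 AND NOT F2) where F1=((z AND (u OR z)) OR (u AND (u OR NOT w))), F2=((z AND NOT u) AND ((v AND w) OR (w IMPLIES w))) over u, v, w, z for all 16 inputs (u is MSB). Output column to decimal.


F1 = ((z AND (u OR z)) OR (u AND (u OR NOT w)))
F2 = ((z AND NOT u) AND ((v AND w) OR (w IMPLIES w)))
Counterexample to F1=>F2 is where F1=1 and F2=0.
Evaluate each row (bits = u,v,w,z, MSB first):
  row 0 [0000]: F1=0 F2=0 -> F1&~F2 -> 0
  row 1 [0001]: F1=1 F2=1 -> F1&~F2 -> 0
  row 2 [0010]: F1=0 F2=0 -> F1&~F2 -> 0
  row 3 [0011]: F1=1 F2=1 -> F1&~F2 -> 0
  row 4 [0100]: F1=0 F2=0 -> F1&~F2 -> 0
  row 5 [0101]: F1=1 F2=1 -> F1&~F2 -> 0
  row 6 [0110]: F1=0 F2=0 -> F1&~F2 -> 0
  row 7 [0111]: F1=1 F2=1 -> F1&~F2 -> 0
  row 8 [1000]: F1=1 F2=0 -> F1&~F2 -> 1
  row 9 [1001]: F1=1 F2=0 -> F1&~F2 -> 1
  row 10 [1010]: F1=1 F2=0 -> F1&~F2 -> 1
  row 11 [1011]: F1=1 F2=0 -> F1&~F2 -> 1
  row 12 [1100]: F1=1 F2=0 -> F1&~F2 -> 1
  row 13 [1101]: F1=1 F2=0 -> F1&~F2 -> 1
  row 14 [1110]: F1=1 F2=0 -> F1&~F2 -> 1
  row 15 [1111]: F1=1 F2=0 -> F1&~F2 -> 1
Full result column, 4 rows per line (u,v fixed per line; w,z runs 00..11 left to right):
  rows 0-3 [u,v=00]: 0000  = hex 0
  rows 4-7 [u,v=01]: 0000  = hex 0
  rows 8-11 [u,v=10]: 1111  = hex F
  rows 12-15 [u,v=11]: 1111  = hex F
Counterexample vector (row 0 .. row 15) = 0000000011111111
Output column grouped in 4s = 0000 0000 1111 1111 = 0x00FF
Convert to decimal digit by digit (value = value*16 + digit):
  0 -> 0
  0*16 + 0 = 0
  0*16 + 15 (F) = 15
  15*16 + 15 (F) = 255
Decimal = 255

255


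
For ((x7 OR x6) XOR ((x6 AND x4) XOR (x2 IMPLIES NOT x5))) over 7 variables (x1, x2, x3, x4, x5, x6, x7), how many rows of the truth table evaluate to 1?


Formula: ((x7 OR x6) XOR ((x6 AND x4) XOR (x2 IMPLIES NOT x5))) over 7 vars (128 rows)
Evaluate each row (x1, x2, x3, x4, x5, x6, x7 as bits, MSB first):
  row 0 [0000000]: ((0 OR 0) XOR ((0 AND 0) XOR (0 IMPLIES NOT 0))) -> 1
  row 1 [0000001]: ((1 OR 0) XOR ((0 AND 0) XOR (0 IMPLIES NOT 0))) -> 0
  row 2 [0000010]: ((0 OR 1) XOR ((1 AND 0) XOR (0 IMPLIES NOT 0))) -> 0
  row 3 [0000011]: ((1 OR 1) XOR ((1 AND 0) XOR (0 IMPLIES NOT 0))) -> 0
  row 4 [0000100]: ((0 OR 0) XOR ((0 AND 0) XOR (0 IMPLIES NOT 1))) -> 1
  (every remaining row is evaluated the same way; all 128 results are listed next)
Full result column, 8 rows per line (x1,x2,x3,x4 fixed per line; x5,x6,x7 runs 000..111 left to right):
  rows 0-7 [x1,x2,x3,x4=0000]: 10001000  (ones: 2)
  rows 8-15 [x1,x2,x3,x4=0001]: 10111011  (ones: 6)
  rows 16-23 [x1,x2,x3,x4=0010]: 10001000  (ones: 2)
  rows 24-31 [x1,x2,x3,x4=0011]: 10111011  (ones: 6)
  rows 32-39 [x1,x2,x3,x4=0100]: 10000111  (ones: 4)
  rows 40-47 [x1,x2,x3,x4=0101]: 10110100  (ones: 4)
  rows 48-55 [x1,x2,x3,x4=0110]: 10000111  (ones: 4)
  rows 56-63 [x1,x2,x3,x4=0111]: 10110100  (ones: 4)
  rows 64-71 [x1,x2,x3,x4=1000]: 10001000  (ones: 2)
  rows 72-79 [x1,x2,x3,x4=1001]: 10111011  (ones: 6)
  rows 80-87 [x1,x2,x3,x4=1010]: 10001000  (ones: 2)
  rows 88-95 [x1,x2,x3,x4=1011]: 10111011  (ones: 6)
  rows 96-103 [x1,x2,x3,x4=1100]: 10000111  (ones: 4)
  rows 104-111 [x1,x2,x3,x4=1101]: 10110100  (ones: 4)
  rows 112-119 [x1,x2,x3,x4=1110]: 10000111  (ones: 4)
  rows 120-127 [x1,x2,x3,x4=1111]: 10110100  (ones: 4)
Count of 1-rows = 2+6+2+6+4+4+4+4+2+6+2+6+4+4+4+4 = 64

64


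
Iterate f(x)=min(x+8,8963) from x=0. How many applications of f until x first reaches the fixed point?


Step 1: x=0, cap=8963, increment=8
Step 2: x grows by 8 each step until capped at 8963; fixed point is x=8963
Step 3: iterations = ceil(8963/8) = 1121

1121


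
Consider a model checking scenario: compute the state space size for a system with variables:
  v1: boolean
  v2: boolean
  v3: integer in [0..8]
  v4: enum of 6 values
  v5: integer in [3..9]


State space = product of domain sizes of all variables.
Domain sizes:
  v1 (boolean): 2
  v2 (boolean): 2
  v3 (integer in [0..8]): 9
  v4 (enum of 6 values): 6
  v5 (integer in [3..9]): 7
Product = 2 * 2 * 9 * 6 * 7 = 1512

1512


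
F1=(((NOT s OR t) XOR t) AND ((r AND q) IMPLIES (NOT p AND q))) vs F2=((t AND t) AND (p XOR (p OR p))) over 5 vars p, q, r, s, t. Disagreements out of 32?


F1 = (((NOT s OR t) XOR t) AND ((r AND q) IMPLIES (NOT p AND q)))
F2 = ((t AND t) AND (p XOR (p OR p)))
Evaluate both on each of 32 rows (bits = p,q,r,s,t):
  row 0 [00000]: F1=1 F2=0 (differ) -> 1
  row 1 [00001]: F1=0 F2=0 -> 0
  row 2 [00010]: F1=0 F2=0 -> 0
  row 3 [00011]: F1=0 F2=0 -> 0
  row 4 [00100]: F1=1 F2=0 (differ) -> 1
  row 5 [00101]: F1=0 F2=0 -> 0
  row 6 [00110]: F1=0 F2=0 -> 0
  row 7 [00111]: F1=0 F2=0 -> 0
  row 8 [01000]: F1=1 F2=0 (differ) -> 1
  row 9 [01001]: F1=0 F2=0 -> 0
  row 10 [01010]: F1=0 F2=0 -> 0
  row 11 [01011]: F1=0 F2=0 -> 0
  row 12 [01100]: F1=1 F2=0 (differ) -> 1
  row 13 [01101]: F1=0 F2=0 -> 0
  row 14 [01110]: F1=0 F2=0 -> 0
  row 15 [01111]: F1=0 F2=0 -> 0
  row 16 [10000]: F1=1 F2=0 (differ) -> 1
  row 17 [10001]: F1=0 F2=0 -> 0
  row 18 [10010]: F1=0 F2=0 -> 0
  row 19 [10011]: F1=0 F2=0 -> 0
  row 20 [10100]: F1=1 F2=0 (differ) -> 1
  row 21 [10101]: F1=0 F2=0 -> 0
  row 22 [10110]: F1=0 F2=0 -> 0
  row 23 [10111]: F1=0 F2=0 -> 0
  row 24 [11000]: F1=1 F2=0 (differ) -> 1
  row 25 [11001]: F1=0 F2=0 -> 0
  row 26 [11010]: F1=0 F2=0 -> 0
  row 27 [11011]: F1=0 F2=0 -> 0
  row 28 [11100]: F1=0 F2=0 -> 0
  row 29 [11101]: F1=0 F2=0 -> 0
  row 30 [11110]: F1=0 F2=0 -> 0
  row 31 [11111]: F1=0 F2=0 -> 0
Full result column, 8 rows per line (p,q fixed per line; r,s,t runs 000..111 left to right):
  rows 0-7 [p,q=00]: 10001000  (ones: 2)
  rows 8-15 [p,q=01]: 10001000  (ones: 2)
  rows 16-23 [p,q=10]: 10001000  (ones: 2)
  rows 24-31 [p,q=11]: 10000000  (ones: 1)
Disagreements = 2+2+2+1 = 7

7


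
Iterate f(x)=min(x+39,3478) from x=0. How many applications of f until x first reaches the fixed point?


Step 1: x=0, cap=3478, increment=39
Step 2: x grows by 39 each step until capped at 3478; fixed point is x=3478
Step 3: iterations = ceil(3478/39) = 90

90


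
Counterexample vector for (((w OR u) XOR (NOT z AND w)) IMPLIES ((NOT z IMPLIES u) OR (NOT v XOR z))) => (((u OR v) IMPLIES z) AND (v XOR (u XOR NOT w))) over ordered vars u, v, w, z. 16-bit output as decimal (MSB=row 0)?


F1 = (((w OR u) XOR (NOT z AND w)) IMPLIES ((NOT z IMPLIES u) OR (NOT v XOR z)))
F2 = (((u OR v) IMPLIES z) AND (v XOR (u XOR NOT w)))
Counterexample to F1=>F2 is where F1=1 and F2=0.
Evaluate each row (bits = u,v,w,z, MSB first):
  row 0 [0000]: F1=1 F2=1 -> F1&~F2 -> 0
  row 1 [0001]: F1=1 F2=1 -> F1&~F2 -> 0
  row 2 [0010]: F1=1 F2=0 -> F1&~F2 -> 1
  row 3 [0011]: F1=1 F2=0 -> F1&~F2 -> 1
  row 4 [0100]: F1=1 F2=0 -> F1&~F2 -> 1
  row 5 [0101]: F1=1 F2=0 -> F1&~F2 -> 1
  row 6 [0110]: F1=1 F2=0 -> F1&~F2 -> 1
  row 7 [0111]: F1=1 F2=1 -> F1&~F2 -> 0
  row 8 [1000]: F1=1 F2=0 -> F1&~F2 -> 1
  row 9 [1001]: F1=1 F2=0 -> F1&~F2 -> 1
  row 10 [1010]: F1=1 F2=0 -> F1&~F2 -> 1
  row 11 [1011]: F1=1 F2=1 -> F1&~F2 -> 0
  row 12 [1100]: F1=1 F2=0 -> F1&~F2 -> 1
  row 13 [1101]: F1=1 F2=1 -> F1&~F2 -> 0
  row 14 [1110]: F1=1 F2=0 -> F1&~F2 -> 1
  row 15 [1111]: F1=1 F2=0 -> F1&~F2 -> 1
Full result column, 4 rows per line (u,v fixed per line; w,z runs 00..11 left to right):
  rows 0-3 [u,v=00]: 0011  = hex 3
  rows 4-7 [u,v=01]: 1110  = hex E
  rows 8-11 [u,v=10]: 1110  = hex E
  rows 12-15 [u,v=11]: 1011  = hex B
Counterexample vector (row 0 .. row 15) = 0011111011101011
Output column grouped in 4s = 0011 1110 1110 1011 = 0x3EEB
Convert to decimal digit by digit (value = value*16 + digit):
  3 -> 3
  3*16 + 14 (E) = 62
  62*16 + 14 (E) = 1006
  1006*16 + 11 (B) = 16107
Decimal = 16107

16107


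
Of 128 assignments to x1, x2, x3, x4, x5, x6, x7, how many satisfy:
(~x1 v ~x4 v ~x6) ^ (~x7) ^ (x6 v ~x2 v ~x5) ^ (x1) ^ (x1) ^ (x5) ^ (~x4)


CNF with 7 clauses over 7 vars (128 assignments).
An assignment satisfies CNF iff every clause has >=1 true literal.
Check each row (bits = x1,x2,x3,x4,x5,x6,x7; clause T/F shown):
  row 0 [0000000]: clauses=TTTFFFT -> 0
  row 1 [0000001]: clauses=TFTFFFT -> 0
  row 2 [0000010]: clauses=TTTFFFT -> 0
  row 3 [0000011]: clauses=TFTFFFT -> 0
  row 4 [0000100]: clauses=TTTFFTT -> 0
  (every remaining row is evaluated the same way; all 128 results are listed next)
Full result column, 8 rows per line (x1,x2,x3,x4 fixed per line; x5,x6,x7 runs 000..111 left to right):
  rows 0-7 [x1,x2,x3,x4=0000]: 00000000  (ones: 0)
  rows 8-15 [x1,x2,x3,x4=0001]: 00000000  (ones: 0)
  rows 16-23 [x1,x2,x3,x4=0010]: 00000000  (ones: 0)
  rows 24-31 [x1,x2,x3,x4=0011]: 00000000  (ones: 0)
  rows 32-39 [x1,x2,x3,x4=0100]: 00000000  (ones: 0)
  rows 40-47 [x1,x2,x3,x4=0101]: 00000000  (ones: 0)
  rows 48-55 [x1,x2,x3,x4=0110]: 00000000  (ones: 0)
  rows 56-63 [x1,x2,x3,x4=0111]: 00000000  (ones: 0)
  rows 64-71 [x1,x2,x3,x4=1000]: 00001010  (ones: 2)
  rows 72-79 [x1,x2,x3,x4=1001]: 00000000  (ones: 0)
  rows 80-87 [x1,x2,x3,x4=1010]: 00001010  (ones: 2)
  rows 88-95 [x1,x2,x3,x4=1011]: 00000000  (ones: 0)
  rows 96-103 [x1,x2,x3,x4=1100]: 00000010  (ones: 1)
  rows 104-111 [x1,x2,x3,x4=1101]: 00000000  (ones: 0)
  rows 112-119 [x1,x2,x3,x4=1110]: 00000010  (ones: 1)
  rows 120-127 [x1,x2,x3,x4=1111]: 00000000  (ones: 0)
Satisfying assignments = 0+0+0+0+0+0+0+0+2+0+2+0+1+0+1+0 = 6

6


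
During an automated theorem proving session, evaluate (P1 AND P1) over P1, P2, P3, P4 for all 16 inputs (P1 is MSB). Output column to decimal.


Formula: (P1 AND P1) over P1, P2, P3, P4 (16 rows)
Evaluate each row (bits = P1,P2,P3,P4, MSB first):
  row 0 [0000]: (0 AND 0) -> 0
  row 1 [0001]: (0 AND 0) -> 0
  row 2 [0010]: (0 AND 0) -> 0
  row 3 [0011]: (0 AND 0) -> 0
  row 4 [0100]: (0 AND 0) -> 0
  row 5 [0101]: (0 AND 0) -> 0
  row 6 [0110]: (0 AND 0) -> 0
  row 7 [0111]: (0 AND 0) -> 0
  row 8 [1000]: (1 AND 1) -> 1
  row 9 [1001]: (1 AND 1) -> 1
  row 10 [1010]: (1 AND 1) -> 1
  row 11 [1011]: (1 AND 1) -> 1
  row 12 [1100]: (1 AND 1) -> 1
  row 13 [1101]: (1 AND 1) -> 1
  row 14 [1110]: (1 AND 1) -> 1
  row 15 [1111]: (1 AND 1) -> 1
Full result column, 4 rows per line (P1,P2 fixed per line; P3,P4 runs 00..11 left to right):
  rows 0-3 [P1,P2=00]: 0000  = hex 0
  rows 4-7 [P1,P2=01]: 0000  = hex 0
  rows 8-11 [P1,P2=10]: 1111  = hex F
  rows 12-15 [P1,P2=11]: 1111  = hex F
Output column (row 0 .. row 15) = 0000000011111111
Output column grouped in 4s = 0000 0000 1111 1111 = 0x00FF
Convert to decimal digit by digit (value = value*16 + digit):
  0 -> 0
  0*16 + 0 = 0
  0*16 + 15 (F) = 15
  15*16 + 15 (F) = 255
Decimal = 255

255


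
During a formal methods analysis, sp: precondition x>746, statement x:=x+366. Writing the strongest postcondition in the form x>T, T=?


Formula: sp(P, x:=E) = exists old_x. (x = E[old_x/x]) AND P[old_x/x] (old_x is the value of x before the assignment; eliminate old_x by solving x = E[old_x/x] for old_x)
Step 1: Precondition P: x>746, i.e. old_x > 746
Step 2: Assignment gives x = old_x + 366, so old_x = x - 366
Step 3: Substitute into P: x - 366 > 746
Step 4: Simplify: x > 746+366 = 1112

1112


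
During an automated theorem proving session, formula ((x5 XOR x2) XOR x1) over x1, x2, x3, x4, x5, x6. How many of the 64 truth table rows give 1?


Formula: ((x5 XOR x2) XOR x1) over 6 vars (64 rows)
Evaluate each row (x1, x2, x3, x4, x5, x6 as bits, MSB first):
  row 0 [000000]: ((0 XOR 0) XOR 0) -> 0
  row 1 [000001]: ((0 XOR 0) XOR 0) -> 0
  row 2 [000010]: ((1 XOR 0) XOR 0) -> 1
  row 3 [000011]: ((1 XOR 0) XOR 0) -> 1
  row 4 [000100]: ((0 XOR 0) XOR 0) -> 0
  (every remaining row is evaluated the same way; all 64 results are listed next)
Full result column, 8 rows per line (x1,x2,x3 fixed per line; x4,x5,x6 runs 000..111 left to right):
  rows 0-7 [x1,x2,x3=000]: 00110011  (ones: 4)
  rows 8-15 [x1,x2,x3=001]: 00110011  (ones: 4)
  rows 16-23 [x1,x2,x3=010]: 11001100  (ones: 4)
  rows 24-31 [x1,x2,x3=011]: 11001100  (ones: 4)
  rows 32-39 [x1,x2,x3=100]: 11001100  (ones: 4)
  rows 40-47 [x1,x2,x3=101]: 11001100  (ones: 4)
  rows 48-55 [x1,x2,x3=110]: 00110011  (ones: 4)
  rows 56-63 [x1,x2,x3=111]: 00110011  (ones: 4)
Count of 1-rows = 4+4+4+4+4+4+4+4 = 32

32


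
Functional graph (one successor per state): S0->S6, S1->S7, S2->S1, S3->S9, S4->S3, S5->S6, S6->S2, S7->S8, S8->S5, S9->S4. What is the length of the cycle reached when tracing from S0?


Trace from S0 until a state repeats:
  S0 -> S6 -> S2 -> S1 -> S7 -> S8 -> S5 -> S6
S6 first seen at step 1, revisited at step 7.
Cycle length = 7 - 1 = 6

6


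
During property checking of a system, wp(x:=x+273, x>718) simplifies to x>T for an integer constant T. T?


Formula: wp(x:=E, P) = P[E/x] (substitute E for x in postcondition)
Step 1: Postcondition: x>718
Step 2: Substitute x+273 for x: x+273>718
Step 3: Solve for x: x > 718-273 = 445

445


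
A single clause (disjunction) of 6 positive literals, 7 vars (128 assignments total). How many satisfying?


Step 1: Total=2^7=128
Step 2: Unsat when all 6 false: 2^1=2
Step 3: Sat=128-2=126

126


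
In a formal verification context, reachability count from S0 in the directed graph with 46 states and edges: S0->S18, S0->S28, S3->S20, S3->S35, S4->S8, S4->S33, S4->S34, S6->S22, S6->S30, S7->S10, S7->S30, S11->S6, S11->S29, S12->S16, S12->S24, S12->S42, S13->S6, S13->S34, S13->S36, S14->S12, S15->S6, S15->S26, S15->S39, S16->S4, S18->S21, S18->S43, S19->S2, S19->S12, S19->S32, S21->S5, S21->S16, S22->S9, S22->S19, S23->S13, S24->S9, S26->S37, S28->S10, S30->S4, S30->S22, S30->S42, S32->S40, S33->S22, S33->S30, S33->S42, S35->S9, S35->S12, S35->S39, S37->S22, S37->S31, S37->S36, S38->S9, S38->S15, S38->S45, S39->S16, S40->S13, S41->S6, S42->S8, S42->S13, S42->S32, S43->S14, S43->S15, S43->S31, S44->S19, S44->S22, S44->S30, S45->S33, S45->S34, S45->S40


BFS from S0:
  layer 0: {S0}
  layer 1: {S18, S28}
  layer 2: {S10, S21, S43}
  layer 3: {S5, S14, S15, S16, S31}
  layer 4: {S4, S6, S12, S26, S39}
  layer 5: {S8, S22, S24, S30, S33, S34, S37, S42}
  layer 6: {S9, S13, S19, S32, S36}
  layer 7: {S2, S40}
Reachable set: {S0, S2, S4, S5, S6, S8, S9, S10, S12, S13, S14, S15, S16, S18, S19, S21, S22, S24, S26, S28, S30, S31, S32, S33, S34, S36, S37, S39, S40, S42, S43}
Count = 31

31


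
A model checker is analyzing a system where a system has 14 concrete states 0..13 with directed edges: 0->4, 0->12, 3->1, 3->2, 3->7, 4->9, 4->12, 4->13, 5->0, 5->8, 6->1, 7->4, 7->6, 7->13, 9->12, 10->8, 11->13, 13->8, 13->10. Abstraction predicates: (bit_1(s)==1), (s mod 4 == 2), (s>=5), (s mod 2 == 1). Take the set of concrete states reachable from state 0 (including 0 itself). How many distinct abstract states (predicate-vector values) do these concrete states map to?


BFS from 0:
Concrete reachable: {0, 4, 8, 9, 10, 12, 13}
Abstract via predicates (bit_1(s)==1), (s mod 4 == 2), (s>=5), (s mod 2 == 1):
  (0,0,0,0) <- {0, 4}
  (0,0,1,0) <- {8, 12}
  (0,0,1,1) <- {9, 13}
  (1,1,1,0) <- {10}
Distinct abstract states = 4

4


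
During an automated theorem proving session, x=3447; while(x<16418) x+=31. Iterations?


Step 1: x goes from 3447 toward 16418 by 31; the body runs while x<16418, so iterations = ceil((bound-start)/step)
Step 2: Distance=12971
Step 3: ceil(12971/31)=419

419


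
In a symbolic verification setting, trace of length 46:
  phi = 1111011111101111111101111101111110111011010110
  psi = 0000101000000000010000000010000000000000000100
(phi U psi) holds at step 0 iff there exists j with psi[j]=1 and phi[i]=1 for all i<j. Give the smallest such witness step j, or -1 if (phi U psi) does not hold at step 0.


(phi U psi) at 0: need smallest j with psi[j]=1 and phi[i]=1 for all i in [0,j).
Scan from step 0:
  step 0: phi=1, psi=0 -> continue
  step 1: phi=1, psi=0 -> continue
  step 2: phi=1, psi=0 -> continue
  step 3: phi=1, psi=0 -> continue
  step 4: psi=1 and phi held for [0,4) -> witness found
Witness step = 4

4


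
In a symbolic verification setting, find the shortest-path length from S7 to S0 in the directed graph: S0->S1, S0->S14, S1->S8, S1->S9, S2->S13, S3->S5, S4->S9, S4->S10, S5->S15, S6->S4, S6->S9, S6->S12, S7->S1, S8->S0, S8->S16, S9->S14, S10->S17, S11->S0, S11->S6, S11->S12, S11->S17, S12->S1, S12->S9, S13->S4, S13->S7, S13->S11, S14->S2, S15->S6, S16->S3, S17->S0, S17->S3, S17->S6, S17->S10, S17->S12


BFS layer-by-layer from S7:
  dist 0: {S7}
  dist 1: {S1}
  dist 2: {S8, S9}
  dist 3: {S0, S14, S16}
  -> S0 reached at distance 3
Shortest path length = 3

3


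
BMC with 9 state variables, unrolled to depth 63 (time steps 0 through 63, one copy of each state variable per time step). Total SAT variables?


BMC unrolls to depth k, creating one copy of each state var for steps 0..k.
Step count = 63 + 1 = 64 (steps 0 through 63)
Vars per step = 9
Total = 9 * 64 = 576

576


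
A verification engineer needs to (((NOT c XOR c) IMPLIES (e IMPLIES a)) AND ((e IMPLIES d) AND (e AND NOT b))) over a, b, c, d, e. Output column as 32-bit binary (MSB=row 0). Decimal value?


Formula: (((NOT c XOR c) IMPLIES (e IMPLIES a)) AND ((e IMPLIES d) AND (e AND NOT b))) over a, b, c, d, e (32 rows)
Evaluate each row (bits = a,b,c,d,e, MSB first):
  row 0 [00000]: (((NOT 0 XOR 0) IMPLIES (0 IMPLIES 0)) AND ((0 IMPLIES 0) AND (0 AND NOT 0))) -> 0
  row 1 [00001]: (((NOT 0 XOR 0) IMPLIES (1 IMPLIES 0)) AND ((1 IMPLIES 0) AND (1 AND NOT 0))) -> 0
  row 2 [00010]: (((NOT 0 XOR 0) IMPLIES (0 IMPLIES 0)) AND ((0 IMPLIES 1) AND (0 AND NOT 0))) -> 0
  row 3 [00011]: (((NOT 0 XOR 0) IMPLIES (1 IMPLIES 0)) AND ((1 IMPLIES 1) AND (1 AND NOT 0))) -> 0
  row 4 [00100]: (((NOT 1 XOR 1) IMPLIES (0 IMPLIES 0)) AND ((0 IMPLIES 0) AND (0 AND NOT 0))) -> 0
  row 5 [00101]: (((NOT 1 XOR 1) IMPLIES (1 IMPLIES 0)) AND ((1 IMPLIES 0) AND (1 AND NOT 0))) -> 0
  row 6 [00110]: (((NOT 1 XOR 1) IMPLIES (0 IMPLIES 0)) AND ((0 IMPLIES 1) AND (0 AND NOT 0))) -> 0
  row 7 [00111]: (((NOT 1 XOR 1) IMPLIES (1 IMPLIES 0)) AND ((1 IMPLIES 1) AND (1 AND NOT 0))) -> 0
  row 8 [01000]: (((NOT 0 XOR 0) IMPLIES (0 IMPLIES 0)) AND ((0 IMPLIES 0) AND (0 AND NOT 1))) -> 0
  row 9 [01001]: (((NOT 0 XOR 0) IMPLIES (1 IMPLIES 0)) AND ((1 IMPLIES 0) AND (1 AND NOT 1))) -> 0
  row 10 [01010]: (((NOT 0 XOR 0) IMPLIES (0 IMPLIES 0)) AND ((0 IMPLIES 1) AND (0 AND NOT 1))) -> 0
  row 11 [01011]: (((NOT 0 XOR 0) IMPLIES (1 IMPLIES 0)) AND ((1 IMPLIES 1) AND (1 AND NOT 1))) -> 0
  row 12 [01100]: (((NOT 1 XOR 1) IMPLIES (0 IMPLIES 0)) AND ((0 IMPLIES 0) AND (0 AND NOT 1))) -> 0
  row 13 [01101]: (((NOT 1 XOR 1) IMPLIES (1 IMPLIES 0)) AND ((1 IMPLIES 0) AND (1 AND NOT 1))) -> 0
  row 14 [01110]: (((NOT 1 XOR 1) IMPLIES (0 IMPLIES 0)) AND ((0 IMPLIES 1) AND (0 AND NOT 1))) -> 0
  row 15 [01111]: (((NOT 1 XOR 1) IMPLIES (1 IMPLIES 0)) AND ((1 IMPLIES 1) AND (1 AND NOT 1))) -> 0
  row 16 [10000]: (((NOT 0 XOR 0) IMPLIES (0 IMPLIES 1)) AND ((0 IMPLIES 0) AND (0 AND NOT 0))) -> 0
  row 17 [10001]: (((NOT 0 XOR 0) IMPLIES (1 IMPLIES 1)) AND ((1 IMPLIES 0) AND (1 AND NOT 0))) -> 0
  row 18 [10010]: (((NOT 0 XOR 0) IMPLIES (0 IMPLIES 1)) AND ((0 IMPLIES 1) AND (0 AND NOT 0))) -> 0
  row 19 [10011]: (((NOT 0 XOR 0) IMPLIES (1 IMPLIES 1)) AND ((1 IMPLIES 1) AND (1 AND NOT 0))) -> 1
  row 20 [10100]: (((NOT 1 XOR 1) IMPLIES (0 IMPLIES 1)) AND ((0 IMPLIES 0) AND (0 AND NOT 0))) -> 0
  row 21 [10101]: (((NOT 1 XOR 1) IMPLIES (1 IMPLIES 1)) AND ((1 IMPLIES 0) AND (1 AND NOT 0))) -> 0
  row 22 [10110]: (((NOT 1 XOR 1) IMPLIES (0 IMPLIES 1)) AND ((0 IMPLIES 1) AND (0 AND NOT 0))) -> 0
  row 23 [10111]: (((NOT 1 XOR 1) IMPLIES (1 IMPLIES 1)) AND ((1 IMPLIES 1) AND (1 AND NOT 0))) -> 1
  row 24 [11000]: (((NOT 0 XOR 0) IMPLIES (0 IMPLIES 1)) AND ((0 IMPLIES 0) AND (0 AND NOT 1))) -> 0
  row 25 [11001]: (((NOT 0 XOR 0) IMPLIES (1 IMPLIES 1)) AND ((1 IMPLIES 0) AND (1 AND NOT 1))) -> 0
  row 26 [11010]: (((NOT 0 XOR 0) IMPLIES (0 IMPLIES 1)) AND ((0 IMPLIES 1) AND (0 AND NOT 1))) -> 0
  row 27 [11011]: (((NOT 0 XOR 0) IMPLIES (1 IMPLIES 1)) AND ((1 IMPLIES 1) AND (1 AND NOT 1))) -> 0
  row 28 [11100]: (((NOT 1 XOR 1) IMPLIES (0 IMPLIES 1)) AND ((0 IMPLIES 0) AND (0 AND NOT 1))) -> 0
  row 29 [11101]: (((NOT 1 XOR 1) IMPLIES (1 IMPLIES 1)) AND ((1 IMPLIES 0) AND (1 AND NOT 1))) -> 0
  row 30 [11110]: (((NOT 1 XOR 1) IMPLIES (0 IMPLIES 1)) AND ((0 IMPLIES 1) AND (0 AND NOT 1))) -> 0
  row 31 [11111]: (((NOT 1 XOR 1) IMPLIES (1 IMPLIES 1)) AND ((1 IMPLIES 1) AND (1 AND NOT 1))) -> 0
Full result column, 4 rows per line (a,b,c fixed per line; d,e runs 00..11 left to right):
  rows 0-3 [a,b,c=000]: 0000  = hex 0
  rows 4-7 [a,b,c=001]: 0000  = hex 0
  rows 8-11 [a,b,c=010]: 0000  = hex 0
  rows 12-15 [a,b,c=011]: 0000  = hex 0
  rows 16-19 [a,b,c=100]: 0001  = hex 1
  rows 20-23 [a,b,c=101]: 0001  = hex 1
  rows 24-27 [a,b,c=110]: 0000  = hex 0
  rows 28-31 [a,b,c=111]: 0000  = hex 0
Output column (row 0 .. row 31) = 00000000000000000001000100000000
Output column grouped in 4s = 0000 0000 0000 0000 0001 0001 0000 0000 = 0x00001100
Convert to decimal digit by digit (value = value*16 + digit):
  0 -> 0
  0*16 + 0 = 0
  0*16 + 0 = 0
  0*16 + 0 = 0
  0*16 + 1 = 1
  1*16 + 1 = 17
  17*16 + 0 = 272
  272*16 + 0 = 4352
Decimal = 4352

4352


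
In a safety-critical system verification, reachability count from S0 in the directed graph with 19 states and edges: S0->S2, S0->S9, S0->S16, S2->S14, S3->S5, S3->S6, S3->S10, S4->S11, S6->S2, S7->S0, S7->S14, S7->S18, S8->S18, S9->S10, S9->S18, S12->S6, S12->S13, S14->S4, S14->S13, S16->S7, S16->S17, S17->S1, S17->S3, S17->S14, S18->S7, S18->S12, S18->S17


BFS from S0:
  layer 0: {S0}
  layer 1: {S2, S9, S16}
  layer 2: {S7, S10, S14, S17, S18}
  layer 3: {S1, S3, S4, S12, S13}
  layer 4: {S5, S6, S11}
Reachable set: {S0, S1, S2, S3, S4, S5, S6, S7, S9, S10, S11, S12, S13, S14, S16, S17, S18}
Count = 17

17


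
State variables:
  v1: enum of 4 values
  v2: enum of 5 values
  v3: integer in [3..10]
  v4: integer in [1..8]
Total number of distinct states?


State space = product of domain sizes of all variables.
Domain sizes:
  v1 (enum of 4 values): 4
  v2 (enum of 5 values): 5
  v3 (integer in [3..10]): 8
  v4 (integer in [1..8]): 8
Product = 4 * 5 * 8 * 8 = 1280

1280


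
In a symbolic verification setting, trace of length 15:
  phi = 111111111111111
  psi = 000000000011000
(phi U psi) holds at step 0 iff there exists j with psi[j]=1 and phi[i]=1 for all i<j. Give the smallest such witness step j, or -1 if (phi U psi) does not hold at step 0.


(phi U psi) at 0: need smallest j with psi[j]=1 and phi[i]=1 for all i in [0,j).
Scan from step 0:
  step 0: phi=1, psi=0 -> continue
  step 1: phi=1, psi=0 -> continue
  step 2: phi=1, psi=0 -> continue
  step 3: phi=1, psi=0 -> continue
  step 10: psi=1 and phi held for [0,10) -> witness found
Witness step = 10

10


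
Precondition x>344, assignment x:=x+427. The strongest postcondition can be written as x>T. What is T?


Formula: sp(P, x:=E) = exists old_x. (x = E[old_x/x]) AND P[old_x/x] (old_x is the value of x before the assignment; eliminate old_x by solving x = E[old_x/x] for old_x)
Step 1: Precondition P: x>344, i.e. old_x > 344
Step 2: Assignment gives x = old_x + 427, so old_x = x - 427
Step 3: Substitute into P: x - 427 > 344
Step 4: Simplify: x > 344+427 = 771

771


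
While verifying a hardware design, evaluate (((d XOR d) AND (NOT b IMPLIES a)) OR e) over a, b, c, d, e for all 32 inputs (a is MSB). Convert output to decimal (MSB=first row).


Formula: (((d XOR d) AND (NOT b IMPLIES a)) OR e) over a, b, c, d, e (32 rows)
Evaluate each row (bits = a,b,c,d,e, MSB first):
  row 0 [00000]: (((0 XOR 0) AND (NOT 0 IMPLIES 0)) OR 0) -> 0
  row 1 [00001]: (((0 XOR 0) AND (NOT 0 IMPLIES 0)) OR 1) -> 1
  row 2 [00010]: (((1 XOR 1) AND (NOT 0 IMPLIES 0)) OR 0) -> 0
  row 3 [00011]: (((1 XOR 1) AND (NOT 0 IMPLIES 0)) OR 1) -> 1
  row 4 [00100]: (((0 XOR 0) AND (NOT 0 IMPLIES 0)) OR 0) -> 0
  row 5 [00101]: (((0 XOR 0) AND (NOT 0 IMPLIES 0)) OR 1) -> 1
  row 6 [00110]: (((1 XOR 1) AND (NOT 0 IMPLIES 0)) OR 0) -> 0
  row 7 [00111]: (((1 XOR 1) AND (NOT 0 IMPLIES 0)) OR 1) -> 1
  row 8 [01000]: (((0 XOR 0) AND (NOT 1 IMPLIES 0)) OR 0) -> 0
  row 9 [01001]: (((0 XOR 0) AND (NOT 1 IMPLIES 0)) OR 1) -> 1
  row 10 [01010]: (((1 XOR 1) AND (NOT 1 IMPLIES 0)) OR 0) -> 0
  row 11 [01011]: (((1 XOR 1) AND (NOT 1 IMPLIES 0)) OR 1) -> 1
  row 12 [01100]: (((0 XOR 0) AND (NOT 1 IMPLIES 0)) OR 0) -> 0
  row 13 [01101]: (((0 XOR 0) AND (NOT 1 IMPLIES 0)) OR 1) -> 1
  row 14 [01110]: (((1 XOR 1) AND (NOT 1 IMPLIES 0)) OR 0) -> 0
  row 15 [01111]: (((1 XOR 1) AND (NOT 1 IMPLIES 0)) OR 1) -> 1
  row 16 [10000]: (((0 XOR 0) AND (NOT 0 IMPLIES 1)) OR 0) -> 0
  row 17 [10001]: (((0 XOR 0) AND (NOT 0 IMPLIES 1)) OR 1) -> 1
  row 18 [10010]: (((1 XOR 1) AND (NOT 0 IMPLIES 1)) OR 0) -> 0
  row 19 [10011]: (((1 XOR 1) AND (NOT 0 IMPLIES 1)) OR 1) -> 1
  row 20 [10100]: (((0 XOR 0) AND (NOT 0 IMPLIES 1)) OR 0) -> 0
  row 21 [10101]: (((0 XOR 0) AND (NOT 0 IMPLIES 1)) OR 1) -> 1
  row 22 [10110]: (((1 XOR 1) AND (NOT 0 IMPLIES 1)) OR 0) -> 0
  row 23 [10111]: (((1 XOR 1) AND (NOT 0 IMPLIES 1)) OR 1) -> 1
  row 24 [11000]: (((0 XOR 0) AND (NOT 1 IMPLIES 1)) OR 0) -> 0
  row 25 [11001]: (((0 XOR 0) AND (NOT 1 IMPLIES 1)) OR 1) -> 1
  row 26 [11010]: (((1 XOR 1) AND (NOT 1 IMPLIES 1)) OR 0) -> 0
  row 27 [11011]: (((1 XOR 1) AND (NOT 1 IMPLIES 1)) OR 1) -> 1
  row 28 [11100]: (((0 XOR 0) AND (NOT 1 IMPLIES 1)) OR 0) -> 0
  row 29 [11101]: (((0 XOR 0) AND (NOT 1 IMPLIES 1)) OR 1) -> 1
  row 30 [11110]: (((1 XOR 1) AND (NOT 1 IMPLIES 1)) OR 0) -> 0
  row 31 [11111]: (((1 XOR 1) AND (NOT 1 IMPLIES 1)) OR 1) -> 1
Full result column, 4 rows per line (a,b,c fixed per line; d,e runs 00..11 left to right):
  rows 0-3 [a,b,c=000]: 0101  = hex 5
  rows 4-7 [a,b,c=001]: 0101  = hex 5
  rows 8-11 [a,b,c=010]: 0101  = hex 5
  rows 12-15 [a,b,c=011]: 0101  = hex 5
  rows 16-19 [a,b,c=100]: 0101  = hex 5
  rows 20-23 [a,b,c=101]: 0101  = hex 5
  rows 24-27 [a,b,c=110]: 0101  = hex 5
  rows 28-31 [a,b,c=111]: 0101  = hex 5
Output column (row 0 .. row 31) = 01010101010101010101010101010101
Output column grouped in 4s = 0101 0101 0101 0101 0101 0101 0101 0101 = 0x55555555
Convert to decimal digit by digit (value = value*16 + digit):
  5 -> 5
  5*16 + 5 = 85
  85*16 + 5 = 1365
  1365*16 + 5 = 21845
  21845*16 + 5 = 349525
  349525*16 + 5 = 5592405
  5592405*16 + 5 = 89478485
  89478485*16 + 5 = 1431655765
Decimal = 1431655765

1431655765


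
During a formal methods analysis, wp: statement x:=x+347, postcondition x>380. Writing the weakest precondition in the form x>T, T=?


Formula: wp(x:=E, P) = P[E/x] (substitute E for x in postcondition)
Step 1: Postcondition: x>380
Step 2: Substitute x+347 for x: x+347>380
Step 3: Solve for x: x > 380-347 = 33

33


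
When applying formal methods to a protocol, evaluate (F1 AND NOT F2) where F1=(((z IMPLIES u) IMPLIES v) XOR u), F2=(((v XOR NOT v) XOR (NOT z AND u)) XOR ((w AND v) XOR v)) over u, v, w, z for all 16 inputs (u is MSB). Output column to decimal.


F1 = (((z IMPLIES u) IMPLIES v) XOR u)
F2 = (((v XOR NOT v) XOR (NOT z AND u)) XOR ((w AND v) XOR v))
Counterexample to F1=>F2 is where F1=1 and F2=0.
Evaluate each row (bits = u,v,w,z, MSB first):
  row 0 [0000]: F1=0 F2=1 -> F1&~F2 -> 0
  row 1 [0001]: F1=1 F2=1 -> F1&~F2 -> 0
  row 2 [0010]: F1=0 F2=1 -> F1&~F2 -> 0
  row 3 [0011]: F1=1 F2=1 -> F1&~F2 -> 0
  row 4 [0100]: F1=1 F2=0 -> F1&~F2 -> 1
  row 5 [0101]: F1=1 F2=0 -> F1&~F2 -> 1
  row 6 [0110]: F1=1 F2=1 -> F1&~F2 -> 0
  row 7 [0111]: F1=1 F2=1 -> F1&~F2 -> 0
  row 8 [1000]: F1=1 F2=0 -> F1&~F2 -> 1
  row 9 [1001]: F1=1 F2=1 -> F1&~F2 -> 0
  row 10 [1010]: F1=1 F2=0 -> F1&~F2 -> 1
  row 11 [1011]: F1=1 F2=1 -> F1&~F2 -> 0
  row 12 [1100]: F1=0 F2=1 -> F1&~F2 -> 0
  row 13 [1101]: F1=0 F2=0 -> F1&~F2 -> 0
  row 14 [1110]: F1=0 F2=0 -> F1&~F2 -> 0
  row 15 [1111]: F1=0 F2=1 -> F1&~F2 -> 0
Full result column, 4 rows per line (u,v fixed per line; w,z runs 00..11 left to right):
  rows 0-3 [u,v=00]: 0000  = hex 0
  rows 4-7 [u,v=01]: 1100  = hex C
  rows 8-11 [u,v=10]: 1010  = hex A
  rows 12-15 [u,v=11]: 0000  = hex 0
Counterexample vector (row 0 .. row 15) = 0000110010100000
Output column grouped in 4s = 0000 1100 1010 0000 = 0x0CA0
Convert to decimal digit by digit (value = value*16 + digit):
  0 -> 0
  0*16 + 12 (C) = 12
  12*16 + 10 (A) = 202
  202*16 + 0 = 3232
Decimal = 3232

3232


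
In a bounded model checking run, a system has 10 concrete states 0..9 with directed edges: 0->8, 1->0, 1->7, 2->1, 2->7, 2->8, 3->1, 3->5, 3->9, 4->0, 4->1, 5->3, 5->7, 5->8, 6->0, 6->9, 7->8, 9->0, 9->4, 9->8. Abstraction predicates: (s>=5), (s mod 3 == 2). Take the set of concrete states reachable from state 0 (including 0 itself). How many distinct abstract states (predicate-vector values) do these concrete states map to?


BFS from 0:
Concrete reachable: {0, 8}
Abstract via predicates (s>=5), (s mod 3 == 2):
  (0,0) <- {0}
  (1,1) <- {8}
Distinct abstract states = 2

2


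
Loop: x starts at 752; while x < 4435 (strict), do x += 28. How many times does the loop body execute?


Step 1: x goes from 752 toward 4435 by 28; the body runs while x<4435, so iterations = ceil((bound-start)/step)
Step 2: Distance=3683
Step 3: ceil(3683/28)=132

132


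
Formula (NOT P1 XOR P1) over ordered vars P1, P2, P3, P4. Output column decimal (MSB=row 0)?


Formula: (NOT P1 XOR P1) over P1, P2, P3, P4 (16 rows)
Evaluate each row (bits = P1,P2,P3,P4, MSB first):
  row 0 [0000]: (NOT 0 XOR 0) -> 1
  row 1 [0001]: (NOT 0 XOR 0) -> 1
  row 2 [0010]: (NOT 0 XOR 0) -> 1
  row 3 [0011]: (NOT 0 XOR 0) -> 1
  row 4 [0100]: (NOT 0 XOR 0) -> 1
  row 5 [0101]: (NOT 0 XOR 0) -> 1
  row 6 [0110]: (NOT 0 XOR 0) -> 1
  row 7 [0111]: (NOT 0 XOR 0) -> 1
  row 8 [1000]: (NOT 1 XOR 1) -> 1
  row 9 [1001]: (NOT 1 XOR 1) -> 1
  row 10 [1010]: (NOT 1 XOR 1) -> 1
  row 11 [1011]: (NOT 1 XOR 1) -> 1
  row 12 [1100]: (NOT 1 XOR 1) -> 1
  row 13 [1101]: (NOT 1 XOR 1) -> 1
  row 14 [1110]: (NOT 1 XOR 1) -> 1
  row 15 [1111]: (NOT 1 XOR 1) -> 1
Full result column, 4 rows per line (P1,P2 fixed per line; P3,P4 runs 00..11 left to right):
  rows 0-3 [P1,P2=00]: 1111  = hex F
  rows 4-7 [P1,P2=01]: 1111  = hex F
  rows 8-11 [P1,P2=10]: 1111  = hex F
  rows 12-15 [P1,P2=11]: 1111  = hex F
Output column (row 0 .. row 15) = 1111111111111111
Output column grouped in 4s = 1111 1111 1111 1111 = 0xFFFF
Convert to decimal digit by digit (value = value*16 + digit):
  F -> 15
  15*16 + 15 (F) = 255
  255*16 + 15 (F) = 4095
  4095*16 + 15 (F) = 65535
Decimal = 65535

65535


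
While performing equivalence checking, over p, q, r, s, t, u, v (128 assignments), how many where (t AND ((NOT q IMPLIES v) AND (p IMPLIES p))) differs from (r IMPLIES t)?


F1 = (t AND ((NOT q IMPLIES v) AND (p IMPLIES p)))
F2 = (r IMPLIES t)
Evaluate both on each of 128 rows (bits = p,q,r,s,t,u,v):
  row 0 [0000000]: F1=0 F2=1 (differ) -> 1
  row 1 [0000001]: F1=0 F2=1 (differ) -> 1
  row 2 [0000010]: F1=0 F2=1 (differ) -> 1
  row 3 [0000011]: F1=0 F2=1 (differ) -> 1
  row 4 [0000100]: F1=0 F2=1 (differ) -> 1
  (every remaining row is evaluated the same way; all 128 results are listed next)
Full result column, 8 rows per line (p,q,r,s fixed per line; t,u,v runs 000..111 left to right):
  rows 0-7 [p,q,r,s=0000]: 11111010  (ones: 6)
  rows 8-15 [p,q,r,s=0001]: 11111010  (ones: 6)
  rows 16-23 [p,q,r,s=0010]: 00001010  (ones: 2)
  rows 24-31 [p,q,r,s=0011]: 00001010  (ones: 2)
  rows 32-39 [p,q,r,s=0100]: 11110000  (ones: 4)
  rows 40-47 [p,q,r,s=0101]: 11110000  (ones: 4)
  rows 48-55 [p,q,r,s=0110]: 00000000  (ones: 0)
  rows 56-63 [p,q,r,s=0111]: 00000000  (ones: 0)
  rows 64-71 [p,q,r,s=1000]: 11111010  (ones: 6)
  rows 72-79 [p,q,r,s=1001]: 11111010  (ones: 6)
  rows 80-87 [p,q,r,s=1010]: 00001010  (ones: 2)
  rows 88-95 [p,q,r,s=1011]: 00001010  (ones: 2)
  rows 96-103 [p,q,r,s=1100]: 11110000  (ones: 4)
  rows 104-111 [p,q,r,s=1101]: 11110000  (ones: 4)
  rows 112-119 [p,q,r,s=1110]: 00000000  (ones: 0)
  rows 120-127 [p,q,r,s=1111]: 00000000  (ones: 0)
Disagreements = 6+6+2+2+4+4+0+0+6+6+2+2+4+4+0+0 = 48

48


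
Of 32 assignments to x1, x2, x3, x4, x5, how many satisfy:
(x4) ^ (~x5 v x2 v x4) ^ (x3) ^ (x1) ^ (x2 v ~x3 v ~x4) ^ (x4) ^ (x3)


CNF with 7 clauses over 5 vars (32 assignments).
An assignment satisfies CNF iff every clause has >=1 true literal.
Check each row (bits = x1,x2,x3,x4,x5; clause T/F shown):
  row 0 [00000]: clauses=FTFFTFF -> 0
  row 1 [00001]: clauses=FFFFTFF -> 0
  row 2 [00010]: clauses=TTFFTTF -> 0
  row 3 [00011]: clauses=TTFFTTF -> 0
  row 4 [00100]: clauses=FTTFTFT -> 0
  row 5 [00101]: clauses=FFTFTFT -> 0
  row 6 [00110]: clauses=TTTFFTT -> 0
  row 7 [00111]: clauses=TTTFFTT -> 0
  row 8 [01000]: clauses=FTFFTFF -> 0
  row 9 [01001]: clauses=FTFFTFF -> 0
  row 10 [01010]: clauses=TTFFTTF -> 0
  row 11 [01011]: clauses=TTFFTTF -> 0
  row 12 [01100]: clauses=FTTFTFT -> 0
  row 13 [01101]: clauses=FTTFTFT -> 0
  row 14 [01110]: clauses=TTTFTTT -> 0
  row 15 [01111]: clauses=TTTFTTT -> 0
  row 16 [10000]: clauses=FTFTTFF -> 0
  row 17 [10001]: clauses=FFFTTFF -> 0
  row 18 [10010]: clauses=TTFTTTF -> 0
  row 19 [10011]: clauses=TTFTTTF -> 0
  row 20 [10100]: clauses=FTTTTFT -> 0
  row 21 [10101]: clauses=FFTTTFT -> 0
  row 22 [10110]: clauses=TTTTFTT -> 0
  row 23 [10111]: clauses=TTTTFTT -> 0
  row 24 [11000]: clauses=FTFTTFF -> 0
  row 25 [11001]: clauses=FTFTTFF -> 0
  row 26 [11010]: clauses=TTFTTTF -> 0
  row 27 [11011]: clauses=TTFTTTF -> 0
  row 28 [11100]: clauses=FTTTTFT -> 0
  row 29 [11101]: clauses=FTTTTFT -> 0
  row 30 [11110]: clauses=TTTTTTT -> 1
  row 31 [11111]: clauses=TTTTTTT -> 1
Full result column, 8 rows per line (x1,x2 fixed per line; x3,x4,x5 runs 000..111 left to right):
  rows 0-7 [x1,x2=00]: 00000000  (ones: 0)
  rows 8-15 [x1,x2=01]: 00000000  (ones: 0)
  rows 16-23 [x1,x2=10]: 00000000  (ones: 0)
  rows 24-31 [x1,x2=11]: 00000011  (ones: 2)
Satisfying assignments = 0+0+0+2 = 2

2


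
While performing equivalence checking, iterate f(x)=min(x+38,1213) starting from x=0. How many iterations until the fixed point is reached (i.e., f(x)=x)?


Step 1: x=0, cap=1213, increment=38
Step 2: x grows by 38 each step until capped at 1213; fixed point is x=1213
Step 3: iterations = ceil(1213/38) = 32

32


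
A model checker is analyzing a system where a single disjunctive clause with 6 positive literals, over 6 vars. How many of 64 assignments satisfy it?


Step 1: Total=2^6=64
Step 2: Unsat when all 6 false: 2^0=1
Step 3: Sat=64-1=63

63


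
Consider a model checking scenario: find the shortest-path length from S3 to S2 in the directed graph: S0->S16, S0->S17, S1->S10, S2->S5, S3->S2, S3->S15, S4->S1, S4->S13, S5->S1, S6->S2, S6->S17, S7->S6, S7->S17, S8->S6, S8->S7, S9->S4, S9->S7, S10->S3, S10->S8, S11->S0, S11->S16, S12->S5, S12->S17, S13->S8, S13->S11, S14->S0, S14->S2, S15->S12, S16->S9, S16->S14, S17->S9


BFS layer-by-layer from S3:
  dist 0: {S3}
  dist 1: {S2, S15}
  -> S2 reached at distance 1
Shortest path length = 1

1


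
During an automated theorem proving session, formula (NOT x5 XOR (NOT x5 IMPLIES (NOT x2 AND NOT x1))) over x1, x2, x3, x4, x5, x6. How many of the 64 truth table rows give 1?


Formula: (NOT x5 XOR (NOT x5 IMPLIES (NOT x2 AND NOT x1))) over 6 vars (64 rows)
Evaluate each row (x1, x2, x3, x4, x5, x6 as bits, MSB first):
  row 0 [000000]: (NOT 0 XOR (NOT 0 IMPLIES (NOT 0 AND NOT 0))) -> 0
  row 1 [000001]: (NOT 0 XOR (NOT 0 IMPLIES (NOT 0 AND NOT 0))) -> 0
  row 2 [000010]: (NOT 1 XOR (NOT 1 IMPLIES (NOT 0 AND NOT 0))) -> 1
  row 3 [000011]: (NOT 1 XOR (NOT 1 IMPLIES (NOT 0 AND NOT 0))) -> 1
  row 4 [000100]: (NOT 0 XOR (NOT 0 IMPLIES (NOT 0 AND NOT 0))) -> 0
  (every remaining row is evaluated the same way; all 64 results are listed next)
Full result column, 8 rows per line (x1,x2,x3 fixed per line; x4,x5,x6 runs 000..111 left to right):
  rows 0-7 [x1,x2,x3=000]: 00110011  (ones: 4)
  rows 8-15 [x1,x2,x3=001]: 00110011  (ones: 4)
  rows 16-23 [x1,x2,x3=010]: 11111111  (ones: 8)
  rows 24-31 [x1,x2,x3=011]: 11111111  (ones: 8)
  rows 32-39 [x1,x2,x3=100]: 11111111  (ones: 8)
  rows 40-47 [x1,x2,x3=101]: 11111111  (ones: 8)
  rows 48-55 [x1,x2,x3=110]: 11111111  (ones: 8)
  rows 56-63 [x1,x2,x3=111]: 11111111  (ones: 8)
Count of 1-rows = 4+4+8+8+8+8+8+8 = 56

56


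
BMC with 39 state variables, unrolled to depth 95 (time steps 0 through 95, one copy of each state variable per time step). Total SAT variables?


BMC unrolls to depth k, creating one copy of each state var for steps 0..k.
Step count = 95 + 1 = 96 (steps 0 through 95)
Vars per step = 39
Total = 39 * 96 = 3744

3744


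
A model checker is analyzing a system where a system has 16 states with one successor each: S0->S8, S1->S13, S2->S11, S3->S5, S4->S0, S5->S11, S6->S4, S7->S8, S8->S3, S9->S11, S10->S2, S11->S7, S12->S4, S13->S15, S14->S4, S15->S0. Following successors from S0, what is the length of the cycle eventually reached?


Trace from S0 until a state repeats:
  S0 -> S8 -> S3 -> S5 -> S11 -> S7 -> S8
S8 first seen at step 1, revisited at step 6.
Cycle length = 6 - 1 = 5

5


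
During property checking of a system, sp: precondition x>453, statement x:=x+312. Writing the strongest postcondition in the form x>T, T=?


Formula: sp(P, x:=E) = exists old_x. (x = E[old_x/x]) AND P[old_x/x] (old_x is the value of x before the assignment; eliminate old_x by solving x = E[old_x/x] for old_x)
Step 1: Precondition P: x>453, i.e. old_x > 453
Step 2: Assignment gives x = old_x + 312, so old_x = x - 312
Step 3: Substitute into P: x - 312 > 453
Step 4: Simplify: x > 453+312 = 765

765


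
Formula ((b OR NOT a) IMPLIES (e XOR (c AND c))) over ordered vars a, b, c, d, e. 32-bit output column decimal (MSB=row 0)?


Formula: ((b OR NOT a) IMPLIES (e XOR (c AND c))) over a, b, c, d, e (32 rows)
Evaluate each row (bits = a,b,c,d,e, MSB first):
  row 0 [00000]: ((0 OR NOT 0) IMPLIES (0 XOR (0 AND 0))) -> 0
  row 1 [00001]: ((0 OR NOT 0) IMPLIES (1 XOR (0 AND 0))) -> 1
  row 2 [00010]: ((0 OR NOT 0) IMPLIES (0 XOR (0 AND 0))) -> 0
  row 3 [00011]: ((0 OR NOT 0) IMPLIES (1 XOR (0 AND 0))) -> 1
  row 4 [00100]: ((0 OR NOT 0) IMPLIES (0 XOR (1 AND 1))) -> 1
  row 5 [00101]: ((0 OR NOT 0) IMPLIES (1 XOR (1 AND 1))) -> 0
  row 6 [00110]: ((0 OR NOT 0) IMPLIES (0 XOR (1 AND 1))) -> 1
  row 7 [00111]: ((0 OR NOT 0) IMPLIES (1 XOR (1 AND 1))) -> 0
  row 8 [01000]: ((1 OR NOT 0) IMPLIES (0 XOR (0 AND 0))) -> 0
  row 9 [01001]: ((1 OR NOT 0) IMPLIES (1 XOR (0 AND 0))) -> 1
  row 10 [01010]: ((1 OR NOT 0) IMPLIES (0 XOR (0 AND 0))) -> 0
  row 11 [01011]: ((1 OR NOT 0) IMPLIES (1 XOR (0 AND 0))) -> 1
  row 12 [01100]: ((1 OR NOT 0) IMPLIES (0 XOR (1 AND 1))) -> 1
  row 13 [01101]: ((1 OR NOT 0) IMPLIES (1 XOR (1 AND 1))) -> 0
  row 14 [01110]: ((1 OR NOT 0) IMPLIES (0 XOR (1 AND 1))) -> 1
  row 15 [01111]: ((1 OR NOT 0) IMPLIES (1 XOR (1 AND 1))) -> 0
  row 16 [10000]: ((0 OR NOT 1) IMPLIES (0 XOR (0 AND 0))) -> 1
  row 17 [10001]: ((0 OR NOT 1) IMPLIES (1 XOR (0 AND 0))) -> 1
  row 18 [10010]: ((0 OR NOT 1) IMPLIES (0 XOR (0 AND 0))) -> 1
  row 19 [10011]: ((0 OR NOT 1) IMPLIES (1 XOR (0 AND 0))) -> 1
  row 20 [10100]: ((0 OR NOT 1) IMPLIES (0 XOR (1 AND 1))) -> 1
  row 21 [10101]: ((0 OR NOT 1) IMPLIES (1 XOR (1 AND 1))) -> 1
  row 22 [10110]: ((0 OR NOT 1) IMPLIES (0 XOR (1 AND 1))) -> 1
  row 23 [10111]: ((0 OR NOT 1) IMPLIES (1 XOR (1 AND 1))) -> 1
  row 24 [11000]: ((1 OR NOT 1) IMPLIES (0 XOR (0 AND 0))) -> 0
  row 25 [11001]: ((1 OR NOT 1) IMPLIES (1 XOR (0 AND 0))) -> 1
  row 26 [11010]: ((1 OR NOT 1) IMPLIES (0 XOR (0 AND 0))) -> 0
  row 27 [11011]: ((1 OR NOT 1) IMPLIES (1 XOR (0 AND 0))) -> 1
  row 28 [11100]: ((1 OR NOT 1) IMPLIES (0 XOR (1 AND 1))) -> 1
  row 29 [11101]: ((1 OR NOT 1) IMPLIES (1 XOR (1 AND 1))) -> 0
  row 30 [11110]: ((1 OR NOT 1) IMPLIES (0 XOR (1 AND 1))) -> 1
  row 31 [11111]: ((1 OR NOT 1) IMPLIES (1 XOR (1 AND 1))) -> 0
Full result column, 4 rows per line (a,b,c fixed per line; d,e runs 00..11 left to right):
  rows 0-3 [a,b,c=000]: 0101  = hex 5
  rows 4-7 [a,b,c=001]: 1010  = hex A
  rows 8-11 [a,b,c=010]: 0101  = hex 5
  rows 12-15 [a,b,c=011]: 1010  = hex A
  rows 16-19 [a,b,c=100]: 1111  = hex F
  rows 20-23 [a,b,c=101]: 1111  = hex F
  rows 24-27 [a,b,c=110]: 0101  = hex 5
  rows 28-31 [a,b,c=111]: 1010  = hex A
Output column (row 0 .. row 31) = 01011010010110101111111101011010
Output column grouped in 4s = 0101 1010 0101 1010 1111 1111 0101 1010 = 0x5A5AFF5A
Convert to decimal digit by digit (value = value*16 + digit):
  5 -> 5
  5*16 + 10 (A) = 90
  90*16 + 5 = 1445
  1445*16 + 10 (A) = 23130
  23130*16 + 15 (F) = 370095
  370095*16 + 15 (F) = 5921535
  5921535*16 + 5 = 94744565
  94744565*16 + 10 (A) = 1515913050
Decimal = 1515913050

1515913050
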